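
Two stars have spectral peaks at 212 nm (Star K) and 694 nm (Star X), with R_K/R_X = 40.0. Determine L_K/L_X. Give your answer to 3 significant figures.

1.84×10^5

Wien's law gives T ∝ 1/λ_max, so T_K/T_X = λ_X/λ_K = 694/212 = 3.274.
Then L ∝ R²T⁴ gives L_K/L_X = (40.0)² × (3.274)⁴ = 1600 × 114.8 = 1.837×10^5.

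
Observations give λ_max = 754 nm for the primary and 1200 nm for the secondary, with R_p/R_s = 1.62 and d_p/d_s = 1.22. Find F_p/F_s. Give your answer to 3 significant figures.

Wien's law: T_p/T_s = λ_s/λ_p = 1200/754 = 1.592.
L_p/L_s = (R_p/R_s)²(T_p/T_s)⁴ = (1.62)²(1.592)⁴ = 16.84.
F_p/F_s = (L_p/L_s)/(d_p/d_s)² = 16.84/(1.22)² = 11.31.

11.3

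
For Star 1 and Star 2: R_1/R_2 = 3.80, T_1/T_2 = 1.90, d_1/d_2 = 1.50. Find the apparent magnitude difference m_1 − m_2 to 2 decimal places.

L_1/L_2 = (3.80)²(1.90)⁴ = 188.2.
F_1/F_2 = (L_1/L_2)/(d_1/d_2)² = 188.2/2.250 = 83.64.
m_1 − m_2 = −2.5 log₁₀(83.64) = -4.81.

-4.81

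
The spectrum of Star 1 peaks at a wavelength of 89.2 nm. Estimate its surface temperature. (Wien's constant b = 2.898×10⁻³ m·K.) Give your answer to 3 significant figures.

3.25×10^4 K

T = b/λ_max = 2.898×10⁻³ / (89.2×10⁻⁹) = 3.249×10^4 K.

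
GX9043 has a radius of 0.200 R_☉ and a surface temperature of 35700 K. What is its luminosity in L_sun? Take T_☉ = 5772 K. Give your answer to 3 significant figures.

58.5 L_sun

L/L_☉ = (R/R_☉)² (T/T_☉)⁴ = (0.200)² × (35700/5772)⁴
       = 0.04000 × (6.185)⁴ = 0.04000 × 1463 = 58.54.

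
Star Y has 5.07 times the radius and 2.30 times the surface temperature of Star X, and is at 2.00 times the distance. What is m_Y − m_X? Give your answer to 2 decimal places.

L_Y/L_X = (5.07)²(2.30)⁴ = 719.3.
F_Y/F_X = (L_Y/L_X)/(d_Y/d_X)² = 719.3/4.000 = 179.8.
m_Y − m_X = −2.5 log₁₀(179.8) = -5.64.

-5.64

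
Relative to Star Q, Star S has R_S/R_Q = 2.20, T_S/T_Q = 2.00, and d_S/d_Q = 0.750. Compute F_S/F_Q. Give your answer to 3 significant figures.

L_S/L_Q = (R_S/R_Q)²(T_S/T_Q)⁴ = (2.20)² × (2.00)⁴ = 77.44.
F_S/F_Q = (L_S/L_Q)/(d_S/d_Q)² = 77.44 / (0.750)² = 137.7.

138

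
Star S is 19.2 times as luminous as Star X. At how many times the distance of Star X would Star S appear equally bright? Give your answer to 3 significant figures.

Equal flux requires L_S/d_S² = L_X/d_X², so d_S/d_X = √(L_S/L_X)
= √(19.2) = 4.382.

4.38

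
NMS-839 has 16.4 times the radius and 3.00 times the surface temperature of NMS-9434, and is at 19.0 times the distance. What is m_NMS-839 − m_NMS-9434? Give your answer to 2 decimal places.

-4.45

L_NMS-839/L_NMS-9434 = (16.4)²(3.00)⁴ = 2.179×10^4.
F_NMS-839/F_NMS-9434 = (L_NMS-839/L_NMS-9434)/(d_NMS-839/d_NMS-9434)² = 2.179×10^4/361.0 = 60.35.
m_NMS-839 − m_NMS-9434 = −2.5 log₁₀(60.35) = -4.45.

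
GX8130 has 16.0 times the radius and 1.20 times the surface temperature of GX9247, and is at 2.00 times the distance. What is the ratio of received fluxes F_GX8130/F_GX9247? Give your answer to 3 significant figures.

L_GX8130/L_GX9247 = (R_GX8130/R_GX9247)²(T_GX8130/T_GX9247)⁴ = (16.0)² × (1.20)⁴ = 530.8.
F_GX8130/F_GX9247 = (L_GX8130/L_GX9247)/(d_GX8130/d_GX9247)² = 530.8 / (2.00)² = 132.7.

133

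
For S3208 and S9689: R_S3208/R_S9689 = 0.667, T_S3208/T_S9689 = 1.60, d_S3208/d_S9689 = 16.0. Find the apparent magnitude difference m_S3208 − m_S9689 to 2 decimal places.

L_S3208/L_S9689 = (0.667)²(1.60)⁴ = 2.916.
F_S3208/F_S9689 = (L_S3208/L_S9689)/(d_S3208/d_S9689)² = 2.916/256.0 = 0.01139.
m_S3208 − m_S9689 = −2.5 log₁₀(0.01139) = 4.86.

4.86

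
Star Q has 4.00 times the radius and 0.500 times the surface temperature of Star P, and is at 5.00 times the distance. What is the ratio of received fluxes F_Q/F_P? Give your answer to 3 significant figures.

0.0400

L_Q/L_P = (R_Q/R_P)²(T_Q/T_P)⁴ = (4.00)² × (0.500)⁴ = 1.000.
F_Q/F_P = (L_Q/L_P)/(d_Q/d_P)² = 1.000 / (5.00)² = 0.04000.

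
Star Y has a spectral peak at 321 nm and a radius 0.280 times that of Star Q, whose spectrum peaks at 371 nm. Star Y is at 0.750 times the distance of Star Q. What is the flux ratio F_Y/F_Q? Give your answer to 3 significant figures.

Wien's law: T_Y/T_Q = λ_Q/λ_Y = 371/321 = 1.156.
L_Y/L_Q = (R_Y/R_Q)²(T_Y/T_Q)⁴ = (0.280)²(1.156)⁴ = 0.1399.
F_Y/F_Q = (L_Y/L_Q)/(d_Y/d_Q)² = 0.1399/(0.750)² = 0.2487.

0.249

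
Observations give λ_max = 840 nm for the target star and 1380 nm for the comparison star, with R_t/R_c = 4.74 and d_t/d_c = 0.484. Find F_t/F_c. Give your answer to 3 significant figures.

Wien's law: T_t/T_c = λ_c/λ_t = 1380/840 = 1.643.
L_t/L_c = (R_t/R_c)²(T_t/T_c)⁴ = (4.74)²(1.643)⁴ = 163.7.
F_t/F_c = (L_t/L_c)/(d_t/d_c)² = 163.7/(0.484)² = 698.7.

699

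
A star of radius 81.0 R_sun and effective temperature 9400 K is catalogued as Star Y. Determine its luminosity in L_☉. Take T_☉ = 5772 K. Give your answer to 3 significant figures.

4.62×10^4 L_☉

L/L_☉ = (R/R_☉)² (T/T_☉)⁴ = (81.0)² × (9400/5772)⁴
       = 6561 × (1.629)⁴ = 6561 × 7.034 = 4.615×10^4.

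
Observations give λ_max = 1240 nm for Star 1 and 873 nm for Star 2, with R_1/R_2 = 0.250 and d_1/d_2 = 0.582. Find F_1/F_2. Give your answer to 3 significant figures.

Wien's law: T_1/T_2 = λ_2/λ_1 = 873/1240 = 0.7040.
L_1/L_2 = (R_1/R_2)²(T_1/T_2)⁴ = (0.250)²(0.7040)⁴ = 0.01536.
F_1/F_2 = (L_1/L_2)/(d_1/d_2)² = 0.01536/(0.582)² = 0.04533.

0.0453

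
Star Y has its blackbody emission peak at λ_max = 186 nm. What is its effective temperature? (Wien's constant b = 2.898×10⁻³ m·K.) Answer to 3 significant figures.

T = b/λ_max = 2.898×10⁻³ / (186×10⁻⁹) = 1.558×10^4 K.

1.56×10^4 K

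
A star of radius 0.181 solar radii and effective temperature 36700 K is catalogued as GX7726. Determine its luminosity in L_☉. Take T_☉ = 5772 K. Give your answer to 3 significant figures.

L/L_☉ = (R/R_☉)² (T/T_☉)⁴ = (0.181)² × (36700/5772)⁴
       = 0.03276 × (6.358)⁴ = 0.03276 × 1634 = 53.54.

53.5 L_☉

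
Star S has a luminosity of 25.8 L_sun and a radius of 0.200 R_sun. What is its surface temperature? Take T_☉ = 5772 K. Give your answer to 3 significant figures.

2.91×10^4 K

T/T_☉ = (L/L_☉)^(1/4) / (R/R_☉)^(1/2)
T = 5772 × (25.8)^(1/4) / √(0.200) = 5772 × 2.254 / 0.4472 = 2.909×10^4 K.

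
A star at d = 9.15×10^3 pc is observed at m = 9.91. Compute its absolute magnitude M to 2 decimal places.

M = m − 5 log₁₀(d/10 pc) = 9.91 − 5 log₁₀(9.15×10^3/10)
  = 9.91 − 5 × 2.961 = 9.91 − 14.81 = -4.90.

-4.90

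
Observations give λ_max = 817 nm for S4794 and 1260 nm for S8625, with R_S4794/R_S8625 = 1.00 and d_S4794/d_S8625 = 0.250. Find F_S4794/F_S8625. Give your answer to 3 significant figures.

Wien's law: T_S4794/T_S8625 = λ_S8625/λ_S4794 = 1260/817 = 1.542.
L_S4794/L_S8625 = (R_S4794/R_S8625)²(T_S4794/T_S8625)⁴ = (1.00)²(1.542)⁴ = 5.657.
F_S4794/F_S8625 = (L_S4794/L_S8625)/(d_S4794/d_S8625)² = 5.657/(0.250)² = 90.51.

90.5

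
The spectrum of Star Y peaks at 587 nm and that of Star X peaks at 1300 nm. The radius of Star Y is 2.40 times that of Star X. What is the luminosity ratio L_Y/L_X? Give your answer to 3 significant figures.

Wien's law gives T ∝ 1/λ_max, so T_Y/T_X = λ_X/λ_Y = 1300/587 = 2.215.
Then L ∝ R²T⁴ gives L_Y/L_X = (2.40)² × (2.215)⁴ = 5.760 × 24.06 = 138.6.

139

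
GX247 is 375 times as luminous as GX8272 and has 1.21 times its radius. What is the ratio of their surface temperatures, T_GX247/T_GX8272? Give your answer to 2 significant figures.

L ∝ R²T⁴ gives T ∝ (L/R²)^(1/4), so
T_GX247/T_GX8272 = (375 / 1.21²)^(1/4) = (256.1)^(1/4) = 4.001.

4.0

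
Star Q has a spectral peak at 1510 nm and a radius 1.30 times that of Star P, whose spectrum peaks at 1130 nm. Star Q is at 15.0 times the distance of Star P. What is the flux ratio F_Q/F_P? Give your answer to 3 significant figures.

0.00236

Wien's law: T_Q/T_P = λ_P/λ_Q = 1130/1510 = 0.7483.
L_Q/L_P = (R_Q/R_P)²(T_Q/T_P)⁴ = (1.30)²(0.7483)⁴ = 0.5300.
F_Q/F_P = (L_Q/L_P)/(d_Q/d_P)² = 0.5300/(15.0)² = 0.002356.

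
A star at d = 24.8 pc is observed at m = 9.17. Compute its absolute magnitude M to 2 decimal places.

7.20

M = m − 5 log₁₀(d/10 pc) = 9.17 − 5 log₁₀(24.8/10)
  = 9.17 − 5 × 0.394 = 9.17 − 1.97 = 7.20.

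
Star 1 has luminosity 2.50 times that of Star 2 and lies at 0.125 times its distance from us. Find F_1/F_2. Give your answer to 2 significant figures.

F = L/(4πd²), so F_1/F_2 = (L_1/L_2) / (d_1/d_2)²
= 2.50 / (0.125)² = 2.50 / 0.01562 = 160.0.

1.6×10^2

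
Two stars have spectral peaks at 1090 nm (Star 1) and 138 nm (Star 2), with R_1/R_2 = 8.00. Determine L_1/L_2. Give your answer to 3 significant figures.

0.0164

Wien's law gives T ∝ 1/λ_max, so T_1/T_2 = λ_2/λ_1 = 138/1090 = 0.1266.
Then L ∝ R²T⁴ gives L_1/L_2 = (8.00)² × (0.1266)⁴ = 64.00 × 2.569×10^-4 = 0.01644.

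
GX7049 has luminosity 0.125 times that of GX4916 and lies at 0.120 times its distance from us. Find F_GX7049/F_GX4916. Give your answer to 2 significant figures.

F = L/(4πd²), so F_GX7049/F_GX4916 = (L_GX7049/L_GX4916) / (d_GX7049/d_GX4916)²
= 0.125 / (0.120)² = 0.125 / 0.01440 = 8.681.

8.7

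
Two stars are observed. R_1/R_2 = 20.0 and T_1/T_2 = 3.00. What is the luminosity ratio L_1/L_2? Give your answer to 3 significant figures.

3.24×10^4

From the Stefan–Boltzmann law, L ∝ R²T⁴, so
L_1/L_2 = (R_1/R_2)² (T_1/T_2)⁴ = (20.0)² × (3.00)⁴ = 400.0 × 81.00 = 3.240×10^4.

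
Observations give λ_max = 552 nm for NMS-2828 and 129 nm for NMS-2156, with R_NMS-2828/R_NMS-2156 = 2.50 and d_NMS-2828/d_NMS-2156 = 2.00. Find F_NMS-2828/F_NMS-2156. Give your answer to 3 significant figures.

Wien's law: T_NMS-2828/T_NMS-2156 = λ_NMS-2156/λ_NMS-2828 = 129/552 = 0.2337.
L_NMS-2828/L_NMS-2156 = (R_NMS-2828/R_NMS-2156)²(T_NMS-2828/T_NMS-2156)⁴ = (2.50)²(0.2337)⁴ = 0.01864.
F_NMS-2828/F_NMS-2156 = (L_NMS-2828/L_NMS-2156)/(d_NMS-2828/d_NMS-2156)² = 0.01864/(2.00)² = 0.004660.

0.00466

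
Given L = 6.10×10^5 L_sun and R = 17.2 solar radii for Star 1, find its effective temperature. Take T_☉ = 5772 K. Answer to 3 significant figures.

3.89×10^4 K

T/T_☉ = (L/L_☉)^(1/4) / (R/R_☉)^(1/2)
T = 5772 × (6.10×10^5)^(1/4) / √(17.2) = 5772 × 27.95 / 4.147 = 3.890×10^4 K.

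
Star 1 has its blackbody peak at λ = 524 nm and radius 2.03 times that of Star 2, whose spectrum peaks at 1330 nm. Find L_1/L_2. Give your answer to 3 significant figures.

Wien's law gives T ∝ 1/λ_max, so T_1/T_2 = λ_2/λ_1 = 1330/524 = 2.538.
Then L ∝ R²T⁴ gives L_1/L_2 = (2.03)² × (2.538)⁴ = 4.121 × 41.50 = 171.0.

171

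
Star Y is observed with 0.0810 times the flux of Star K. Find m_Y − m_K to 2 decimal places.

m_Y − m_K = −2.5 log₁₀(F_Y/F_K) = −2.5 log₁₀(0.0810) = −2.5 × (-1.092) = 2.729.

2.73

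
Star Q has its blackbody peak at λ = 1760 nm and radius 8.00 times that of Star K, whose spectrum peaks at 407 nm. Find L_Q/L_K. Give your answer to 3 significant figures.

Wien's law gives T ∝ 1/λ_max, so T_Q/T_K = λ_K/λ_Q = 407/1760 = 0.2313.
Then L ∝ R²T⁴ gives L_Q/L_K = (8.00)² × (0.2313)⁴ = 64.00 × 0.002860 = 0.1830.

0.183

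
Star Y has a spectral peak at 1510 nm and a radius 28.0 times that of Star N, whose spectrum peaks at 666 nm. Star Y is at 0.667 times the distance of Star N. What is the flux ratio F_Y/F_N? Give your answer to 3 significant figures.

66.7

Wien's law: T_Y/T_N = λ_N/λ_Y = 666/1510 = 0.4411.
L_Y/L_N = (R_Y/R_N)²(T_Y/T_N)⁴ = (28.0)²(0.4411)⁴ = 29.67.
F_Y/F_N = (L_Y/L_N)/(d_Y/d_N)² = 29.67/(0.667)² = 66.69.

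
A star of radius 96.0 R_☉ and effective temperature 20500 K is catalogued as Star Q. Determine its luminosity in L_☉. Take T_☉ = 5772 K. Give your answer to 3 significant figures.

1.47×10^6 L_☉

L/L_☉ = (R/R_☉)² (T/T_☉)⁴ = (96.0)² × (20500/5772)⁴
       = 9216 × (3.552)⁴ = 9216 × 159.1 = 1.466×10^6.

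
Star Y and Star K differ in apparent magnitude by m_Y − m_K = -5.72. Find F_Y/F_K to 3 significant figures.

F_Y/F_K = 10^(−(m_Y − m_K)/2.5) = 10^(5.72/2.5) = 10^2.288 = 194.1.

194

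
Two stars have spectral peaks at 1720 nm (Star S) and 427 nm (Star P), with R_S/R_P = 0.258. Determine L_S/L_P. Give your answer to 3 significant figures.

Wien's law gives T ∝ 1/λ_max, so T_S/T_P = λ_P/λ_S = 427/1720 = 0.2483.
Then L ∝ R²T⁴ gives L_S/L_P = (0.258)² × (0.2483)⁴ = 0.06656 × 0.003798 = 2.528×10^-4.

2.53×10^-4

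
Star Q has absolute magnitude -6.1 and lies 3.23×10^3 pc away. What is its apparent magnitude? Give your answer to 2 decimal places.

6.45

m = M + 5 log₁₀(d/10 pc) = -6.1 + 5 log₁₀(3.23×10^3/10)
  = -6.1 + 5 × 2.509 = -6.1 + 12.55 = 6.45.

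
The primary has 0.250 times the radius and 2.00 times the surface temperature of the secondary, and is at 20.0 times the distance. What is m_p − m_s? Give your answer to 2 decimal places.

L_p/L_s = (0.250)²(2.00)⁴ = 1.000.
F_p/F_s = (L_p/L_s)/(d_p/d_s)² = 1.000/400.0 = 0.002500.
m_p − m_s = −2.5 log₁₀(0.002500) = 6.51.

6.51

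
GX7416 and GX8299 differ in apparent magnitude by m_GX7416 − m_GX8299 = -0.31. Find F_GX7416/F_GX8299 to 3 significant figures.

1.33

F_GX7416/F_GX8299 = 10^(−(m_GX7416 − m_GX8299)/2.5) = 10^(0.31/2.5) = 10^0.124 = 1.330.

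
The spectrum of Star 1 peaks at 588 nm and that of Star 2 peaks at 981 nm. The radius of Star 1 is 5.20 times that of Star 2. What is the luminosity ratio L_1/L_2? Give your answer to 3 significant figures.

Wien's law gives T ∝ 1/λ_max, so T_1/T_2 = λ_2/λ_1 = 981/588 = 1.668.
Then L ∝ R²T⁴ gives L_1/L_2 = (5.20)² × (1.668)⁴ = 27.04 × 7.748 = 209.5.

209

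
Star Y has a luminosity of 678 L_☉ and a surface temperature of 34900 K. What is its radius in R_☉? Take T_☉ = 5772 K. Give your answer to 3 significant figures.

0.712 R_☉

R/R_☉ = √(L/L_☉) / (T/T_☉)² = √(678) / (6.046)²
       = 26.04 / 36.56 = 0.7122.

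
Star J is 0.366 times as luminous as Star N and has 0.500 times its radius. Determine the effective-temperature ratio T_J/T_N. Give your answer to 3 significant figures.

1.10

L ∝ R²T⁴ gives T ∝ (L/R²)^(1/4), so
T_J/T_N = (0.366 / 0.500²)^(1/4) = (1.464)^(1/4) = 1.100.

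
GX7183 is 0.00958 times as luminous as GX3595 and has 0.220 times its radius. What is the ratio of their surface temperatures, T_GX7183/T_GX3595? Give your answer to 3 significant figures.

L ∝ R²T⁴ gives T ∝ (L/R²)^(1/4), so
T_GX7183/T_GX3595 = (0.00958 / 0.220²)^(1/4) = (0.1979)^(1/4) = 0.6670.

0.667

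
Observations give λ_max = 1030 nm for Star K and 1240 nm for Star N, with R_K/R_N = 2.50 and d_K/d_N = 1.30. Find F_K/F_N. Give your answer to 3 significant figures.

Wien's law: T_K/T_N = λ_N/λ_K = 1240/1030 = 1.204.
L_K/L_N = (R_K/R_N)²(T_K/T_N)⁴ = (2.50)²(1.204)⁴ = 13.13.
F_K/F_N = (L_K/L_N)/(d_K/d_N)² = 13.13/(1.30)² = 7.768.

7.77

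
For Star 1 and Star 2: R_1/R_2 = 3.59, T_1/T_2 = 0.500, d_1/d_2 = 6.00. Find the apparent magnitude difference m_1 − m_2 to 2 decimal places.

L_1/L_2 = (3.59)²(0.500)⁴ = 0.8055.
F_1/F_2 = (L_1/L_2)/(d_1/d_2)² = 0.8055/36.00 = 0.02238.
m_1 − m_2 = −2.5 log₁₀(0.02238) = 4.13.

4.13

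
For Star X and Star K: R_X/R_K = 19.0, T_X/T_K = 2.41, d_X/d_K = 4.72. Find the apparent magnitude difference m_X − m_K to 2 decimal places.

-6.84

L_X/L_K = (19.0)²(2.41)⁴ = 1.218×10^4.
F_X/F_K = (L_X/L_K)/(d_X/d_K)² = 1.218×10^4/22.28 = 546.6.
m_X − m_K = −2.5 log₁₀(546.6) = -6.84.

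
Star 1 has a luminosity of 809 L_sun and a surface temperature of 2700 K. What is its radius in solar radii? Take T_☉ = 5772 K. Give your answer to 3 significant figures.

130 solar radii

R/R_☉ = √(L/L_☉) / (T/T_☉)² = √(809) / (0.4678)²
       = 28.44 / 0.2188 = 130.0.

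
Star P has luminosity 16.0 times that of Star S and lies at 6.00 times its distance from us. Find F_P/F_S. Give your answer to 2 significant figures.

0.44

F = L/(4πd²), so F_P/F_S = (L_P/L_S) / (d_P/d_S)²
= 16.0 / (6.00)² = 16.0 / 36.00 = 0.4444.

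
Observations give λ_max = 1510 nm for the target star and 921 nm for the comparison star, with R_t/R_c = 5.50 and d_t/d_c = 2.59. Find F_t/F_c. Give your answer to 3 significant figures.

Wien's law: T_t/T_c = λ_c/λ_t = 921/1510 = 0.6099.
L_t/L_c = (R_t/R_c)²(T_t/T_c)⁴ = (5.50)²(0.6099)⁴ = 4.187.
F_t/F_c = (L_t/L_c)/(d_t/d_c)² = 4.187/(2.59)² = 0.6241.

0.624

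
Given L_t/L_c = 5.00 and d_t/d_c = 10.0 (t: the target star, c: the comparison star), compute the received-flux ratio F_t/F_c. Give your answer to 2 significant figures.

F = L/(4πd²), so F_t/F_c = (L_t/L_c) / (d_t/d_c)²
= 5.00 / (10.0)² = 5.00 / 100.0 = 0.05000.

0.050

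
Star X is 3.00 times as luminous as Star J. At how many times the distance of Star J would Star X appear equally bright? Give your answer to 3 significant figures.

1.73

Equal flux requires L_X/d_X² = L_J/d_J², so d_X/d_J = √(L_X/L_J)
= √(3.00) = 1.732.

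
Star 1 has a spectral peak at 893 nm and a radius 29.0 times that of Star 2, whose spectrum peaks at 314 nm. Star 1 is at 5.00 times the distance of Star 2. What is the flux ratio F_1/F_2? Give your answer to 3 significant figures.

Wien's law: T_1/T_2 = λ_2/λ_1 = 314/893 = 0.3516.
L_1/L_2 = (R_1/R_2)²(T_1/T_2)⁴ = (29.0)²(0.3516)⁴ = 12.86.
F_1/F_2 = (L_1/L_2)/(d_1/d_2)² = 12.86/(5.00)² = 0.5142.

0.514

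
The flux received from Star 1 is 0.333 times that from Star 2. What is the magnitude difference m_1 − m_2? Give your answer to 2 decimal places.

m_1 − m_2 = −2.5 log₁₀(F_1/F_2) = −2.5 log₁₀(0.333) = −2.5 × (-0.478) = 1.194.

1.19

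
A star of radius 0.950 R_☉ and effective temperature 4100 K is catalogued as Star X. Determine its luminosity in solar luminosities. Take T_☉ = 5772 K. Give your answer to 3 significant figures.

0.230 solar luminosities

L/L_☉ = (R/R_☉)² (T/T_☉)⁴ = (0.950)² × (4100/5772)⁴
       = 0.9025 × (0.7103)⁴ = 0.9025 × 0.2546 = 0.2298.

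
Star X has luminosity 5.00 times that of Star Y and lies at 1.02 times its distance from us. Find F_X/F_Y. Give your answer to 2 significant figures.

F = L/(4πd²), so F_X/F_Y = (L_X/L_Y) / (d_X/d_Y)²
= 5.00 / (1.02)² = 5.00 / 1.040 = 4.806.

4.8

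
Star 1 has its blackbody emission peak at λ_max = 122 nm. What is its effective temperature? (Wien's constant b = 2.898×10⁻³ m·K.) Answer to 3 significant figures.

2.38×10^4 K

T = b/λ_max = 2.898×10⁻³ / (122×10⁻⁹) = 2.375×10^4 K.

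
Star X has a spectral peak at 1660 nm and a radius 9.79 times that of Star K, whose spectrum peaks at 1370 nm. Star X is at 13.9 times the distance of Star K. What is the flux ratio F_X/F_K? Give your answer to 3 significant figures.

0.230

Wien's law: T_X/T_K = λ_K/λ_X = 1370/1660 = 0.8253.
L_X/L_K = (R_X/R_K)²(T_X/T_K)⁴ = (9.79)²(0.8253)⁴ = 44.46.
F_X/F_K = (L_X/L_K)/(d_X/d_K)² = 44.46/(13.9)² = 0.2301.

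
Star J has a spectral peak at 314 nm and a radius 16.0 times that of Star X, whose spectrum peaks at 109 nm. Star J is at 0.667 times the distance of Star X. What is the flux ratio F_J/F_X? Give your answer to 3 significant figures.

Wien's law: T_J/T_X = λ_X/λ_J = 109/314 = 0.3471.
L_J/L_X = (R_J/R_X)²(T_J/T_X)⁴ = (16.0)²(0.3471)⁴ = 3.717.
F_J/F_X = (L_J/L_X)/(d_J/d_X)² = 3.717/(0.667)² = 8.356.

8.36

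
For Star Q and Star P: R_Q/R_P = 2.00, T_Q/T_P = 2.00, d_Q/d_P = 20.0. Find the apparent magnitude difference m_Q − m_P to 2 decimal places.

1.99

L_Q/L_P = (2.00)²(2.00)⁴ = 64.00.
F_Q/F_P = (L_Q/L_P)/(d_Q/d_P)² = 64.00/400.0 = 0.1600.
m_Q − m_P = −2.5 log₁₀(0.1600) = 1.99.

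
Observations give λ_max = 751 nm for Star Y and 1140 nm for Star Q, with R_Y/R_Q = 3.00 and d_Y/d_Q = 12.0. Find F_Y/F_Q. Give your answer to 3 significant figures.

Wien's law: T_Y/T_Q = λ_Q/λ_Y = 1140/751 = 1.518.
L_Y/L_Q = (R_Y/R_Q)²(T_Y/T_Q)⁴ = (3.00)²(1.518)⁴ = 47.79.
F_Y/F_Q = (L_Y/L_Q)/(d_Y/d_Q)² = 47.79/(12.0)² = 0.3318.

0.332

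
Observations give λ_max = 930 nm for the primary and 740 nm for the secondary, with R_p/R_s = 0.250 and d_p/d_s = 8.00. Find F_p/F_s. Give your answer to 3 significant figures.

3.91×10^-4

Wien's law: T_p/T_s = λ_s/λ_p = 740/930 = 0.7957.
L_p/L_s = (R_p/R_s)²(T_p/T_s)⁴ = (0.250)²(0.7957)⁴ = 0.02505.
F_p/F_s = (L_p/L_s)/(d_p/d_s)² = 0.02505/(8.00)² = 3.915×10^-4.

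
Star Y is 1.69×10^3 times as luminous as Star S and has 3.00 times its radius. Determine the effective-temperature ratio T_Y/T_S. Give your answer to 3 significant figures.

3.70

L ∝ R²T⁴ gives T ∝ (L/R²)^(1/4), so
T_Y/T_S = (1.69×10^3 / 3.00²)^(1/4) = (187.8)^(1/4) = 3.702.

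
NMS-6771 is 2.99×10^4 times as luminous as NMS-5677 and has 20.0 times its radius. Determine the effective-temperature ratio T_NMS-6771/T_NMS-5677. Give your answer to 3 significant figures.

2.94

L ∝ R²T⁴ gives T ∝ (L/R²)^(1/4), so
T_NMS-6771/T_NMS-5677 = (2.99×10^4 / 20.0²)^(1/4) = (74.75)^(1/4) = 2.940.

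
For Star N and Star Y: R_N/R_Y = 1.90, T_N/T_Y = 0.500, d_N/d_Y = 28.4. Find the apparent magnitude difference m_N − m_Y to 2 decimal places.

8.88

L_N/L_Y = (1.90)²(0.500)⁴ = 0.2256.
F_N/F_Y = (L_N/L_Y)/(d_N/d_Y)² = 0.2256/806.6 = 2.797×10^-4.
m_N − m_Y = −2.5 log₁₀(2.797×10^-4) = 8.88.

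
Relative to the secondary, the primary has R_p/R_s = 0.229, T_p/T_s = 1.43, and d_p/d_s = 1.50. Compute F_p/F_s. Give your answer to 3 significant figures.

L_p/L_s = (R_p/R_s)²(T_p/T_s)⁴ = (0.229)² × (1.43)⁴ = 0.2193.
F_p/F_s = (L_p/L_s)/(d_p/d_s)² = 0.2193 / (1.50)² = 0.09746.

0.0975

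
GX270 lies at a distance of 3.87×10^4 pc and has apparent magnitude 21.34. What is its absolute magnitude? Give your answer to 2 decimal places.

3.40

M = m − 5 log₁₀(d/10 pc) = 21.34 − 5 log₁₀(3.87×10^4/10)
  = 21.34 − 5 × 3.588 = 21.34 − 17.94 = 3.40.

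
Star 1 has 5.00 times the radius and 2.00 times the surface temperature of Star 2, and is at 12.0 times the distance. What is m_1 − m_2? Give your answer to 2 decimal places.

-1.11

L_1/L_2 = (5.00)²(2.00)⁴ = 400.0.
F_1/F_2 = (L_1/L_2)/(d_1/d_2)² = 400.0/144.0 = 2.778.
m_1 − m_2 = −2.5 log₁₀(2.778) = -1.11.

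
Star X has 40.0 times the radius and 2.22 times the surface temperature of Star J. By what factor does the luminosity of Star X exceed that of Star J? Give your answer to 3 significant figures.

From the Stefan–Boltzmann law, L ∝ R²T⁴, so
L_X/L_J = (R_X/R_J)² (T_X/T_J)⁴ = (40.0)² × (2.22)⁴ = 1600 × 24.29 = 3.886×10^4.

3.89×10^4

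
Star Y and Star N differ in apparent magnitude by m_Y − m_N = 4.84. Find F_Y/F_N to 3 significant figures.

0.0116

F_Y/F_N = 10^(−(m_Y − m_N)/2.5) = 10^(-4.84/2.5) = 10^-1.936 = 0.01159.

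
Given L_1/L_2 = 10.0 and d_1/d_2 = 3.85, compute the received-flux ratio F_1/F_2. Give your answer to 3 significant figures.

0.675

F = L/(4πd²), so F_1/F_2 = (L_1/L_2) / (d_1/d_2)²
= 10.0 / (3.85)² = 10.0 / 14.82 = 0.6747.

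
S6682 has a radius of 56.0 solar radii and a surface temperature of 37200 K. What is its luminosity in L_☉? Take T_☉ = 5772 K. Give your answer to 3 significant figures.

L/L_☉ = (R/R_☉)² (T/T_☉)⁴ = (56.0)² × (37200/5772)⁴
       = 3136 × (6.445)⁴ = 3136 × 1725 = 5.411×10^6.

5.41×10^6 L_☉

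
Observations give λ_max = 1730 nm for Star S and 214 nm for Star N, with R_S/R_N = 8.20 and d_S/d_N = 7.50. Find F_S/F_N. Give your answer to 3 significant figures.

2.80×10^-4

Wien's law: T_S/T_N = λ_N/λ_S = 214/1730 = 0.1237.
L_S/L_N = (R_S/R_N)²(T_S/T_N)⁴ = (8.20)²(0.1237)⁴ = 0.01574.
F_S/F_N = (L_S/L_N)/(d_S/d_N)² = 0.01574/(7.50)² = 2.799×10^-4.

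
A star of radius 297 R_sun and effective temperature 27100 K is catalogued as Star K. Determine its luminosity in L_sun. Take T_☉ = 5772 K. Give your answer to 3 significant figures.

L/L_☉ = (R/R_☉)² (T/T_☉)⁴ = (297)² × (27100/5772)⁴
       = 8.821×10^4 × (4.695)⁴ = 8.821×10^4 × 485.9 = 4.286×10^7.

4.29×10^7 L_sun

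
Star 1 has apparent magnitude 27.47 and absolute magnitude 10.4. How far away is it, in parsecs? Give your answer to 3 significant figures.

2.59×10^4 pc

m − M = 5 log₁₀(d/10 pc)
27.47 − (10.4) = 17.07 = 5 log₁₀(d/10)
d = 10 × 10^(17.07/5) = 10 × 10^3.414 = 2.594×10^4 pc.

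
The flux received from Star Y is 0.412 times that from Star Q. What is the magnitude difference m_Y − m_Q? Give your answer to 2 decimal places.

m_Y − m_Q = −2.5 log₁₀(F_Y/F_Q) = −2.5 log₁₀(0.412) = −2.5 × (-0.385) = 0.963.

0.96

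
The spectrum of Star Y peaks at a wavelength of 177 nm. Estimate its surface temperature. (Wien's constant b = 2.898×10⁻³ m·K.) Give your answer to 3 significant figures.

1.64×10^4 K

T = b/λ_max = 2.898×10⁻³ / (177×10⁻⁹) = 1.637×10^4 K.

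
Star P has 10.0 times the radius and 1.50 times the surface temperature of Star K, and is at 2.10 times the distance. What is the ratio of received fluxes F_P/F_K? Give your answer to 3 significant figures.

L_P/L_K = (R_P/R_K)²(T_P/T_K)⁴ = (10.0)² × (1.50)⁴ = 506.2.
F_P/F_K = (L_P/L_K)/(d_P/d_K)² = 506.2 / (2.10)² = 114.8.

115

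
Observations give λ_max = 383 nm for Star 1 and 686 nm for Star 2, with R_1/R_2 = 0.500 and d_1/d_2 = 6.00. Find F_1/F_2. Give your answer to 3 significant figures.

0.0715

Wien's law: T_1/T_2 = λ_2/λ_1 = 686/383 = 1.791.
L_1/L_2 = (R_1/R_2)²(T_1/T_2)⁴ = (0.500)²(1.791)⁴ = 2.573.
F_1/F_2 = (L_1/L_2)/(d_1/d_2)² = 2.573/(6.00)² = 0.07147.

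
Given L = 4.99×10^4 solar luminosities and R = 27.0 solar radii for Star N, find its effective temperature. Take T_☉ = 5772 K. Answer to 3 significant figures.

1.66×10^4 K

T/T_☉ = (L/L_☉)^(1/4) / (R/R_☉)^(1/2)
T = 5772 × (4.99×10^4)^(1/4) / √(27.0) = 5772 × 14.95 / 5.196 = 1.660×10^4 K.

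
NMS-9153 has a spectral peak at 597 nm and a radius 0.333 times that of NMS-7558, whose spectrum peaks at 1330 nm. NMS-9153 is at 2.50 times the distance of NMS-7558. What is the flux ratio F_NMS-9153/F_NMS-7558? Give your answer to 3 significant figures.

0.437

Wien's law: T_NMS-9153/T_NMS-7558 = λ_NMS-7558/λ_NMS-9153 = 1330/597 = 2.228.
L_NMS-9153/L_NMS-7558 = (R_NMS-9153/R_NMS-7558)²(T_NMS-9153/T_NMS-7558)⁴ = (0.333)²(2.228)⁴ = 2.731.
F_NMS-9153/F_NMS-7558 = (L_NMS-9153/L_NMS-7558)/(d_NMS-9153/d_NMS-7558)² = 2.731/(2.50)² = 0.4370.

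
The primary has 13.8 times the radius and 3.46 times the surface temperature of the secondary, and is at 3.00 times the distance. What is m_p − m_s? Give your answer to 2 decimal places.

L_p/L_s = (13.8)²(3.46)⁴ = 2.729×10^4.
F_p/F_s = (L_p/L_s)/(d_p/d_s)² = 2.729×10^4/9.000 = 3033.
m_p − m_s = −2.5 log₁₀(3033) = -8.70.

-8.70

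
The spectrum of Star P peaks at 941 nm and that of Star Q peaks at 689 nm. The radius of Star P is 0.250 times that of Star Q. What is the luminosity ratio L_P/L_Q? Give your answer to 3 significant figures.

0.0180

Wien's law gives T ∝ 1/λ_max, so T_P/T_Q = λ_Q/λ_P = 689/941 = 0.7322.
Then L ∝ R²T⁴ gives L_P/L_Q = (0.250)² × (0.7322)⁴ = 0.06250 × 0.2874 = 0.01796.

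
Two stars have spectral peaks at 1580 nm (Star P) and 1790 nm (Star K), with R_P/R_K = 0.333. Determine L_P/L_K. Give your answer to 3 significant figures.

0.183

Wien's law gives T ∝ 1/λ_max, so T_P/T_K = λ_K/λ_P = 1790/1580 = 1.133.
Then L ∝ R²T⁴ gives L_P/L_K = (0.333)² × (1.133)⁴ = 0.1109 × 1.647 = 0.1827.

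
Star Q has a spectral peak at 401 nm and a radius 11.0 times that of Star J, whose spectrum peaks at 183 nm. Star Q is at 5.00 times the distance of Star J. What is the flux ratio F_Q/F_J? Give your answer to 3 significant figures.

Wien's law: T_Q/T_J = λ_J/λ_Q = 183/401 = 0.4564.
L_Q/L_J = (R_Q/R_J)²(T_Q/T_J)⁴ = (11.0)²(0.4564)⁴ = 5.248.
F_Q/F_J = (L_Q/L_J)/(d_Q/d_J)² = 5.248/(5.00)² = 0.2099.

0.210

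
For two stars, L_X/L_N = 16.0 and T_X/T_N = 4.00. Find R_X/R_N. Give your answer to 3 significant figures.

0.250

L ∝ R²T⁴ gives R ∝ √L / T², so
R_X/R_N = √(16.0) / (4.00)² = 4.000 / 16.00 = 0.2500.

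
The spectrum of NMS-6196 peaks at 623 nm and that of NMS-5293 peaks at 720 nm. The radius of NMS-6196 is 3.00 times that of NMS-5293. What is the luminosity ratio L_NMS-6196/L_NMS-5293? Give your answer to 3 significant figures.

Wien's law gives T ∝ 1/λ_max, so T_NMS-6196/T_NMS-5293 = λ_NMS-5293/λ_NMS-6196 = 720/623 = 1.156.
Then L ∝ R²T⁴ gives L_NMS-6196/L_NMS-5293 = (3.00)² × (1.156)⁴ = 9.000 × 1.784 = 16.06.

16.1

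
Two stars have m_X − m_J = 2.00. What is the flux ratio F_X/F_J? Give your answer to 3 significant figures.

F_X/F_J = 10^(−(m_X − m_J)/2.5) = 10^(-2.00/2.5) = 10^-0.800 = 0.1585.

0.158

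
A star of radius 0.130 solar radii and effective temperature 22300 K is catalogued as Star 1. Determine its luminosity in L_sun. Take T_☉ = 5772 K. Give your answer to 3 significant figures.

L/L_☉ = (R/R_☉)² (T/T_☉)⁴ = (0.130)² × (22300/5772)⁴
       = 0.01690 × (3.863)⁴ = 0.01690 × 222.8 = 3.765.

3.77 L_sun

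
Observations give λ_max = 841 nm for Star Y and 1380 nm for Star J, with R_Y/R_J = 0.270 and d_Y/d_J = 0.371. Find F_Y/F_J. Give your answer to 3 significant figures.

Wien's law: T_Y/T_J = λ_J/λ_Y = 1380/841 = 1.641.
L_Y/L_J = (R_Y/R_J)²(T_Y/T_J)⁴ = (0.270)²(1.641)⁴ = 0.5285.
F_Y/F_J = (L_Y/L_J)/(d_Y/d_J)² = 0.5285/(0.371)² = 3.840.

3.84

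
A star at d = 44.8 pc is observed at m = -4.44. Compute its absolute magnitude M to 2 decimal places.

-7.70

M = m − 5 log₁₀(d/10 pc) = -4.44 − 5 log₁₀(44.8/10)
  = -4.44 − 5 × 0.651 = -4.44 − 3.26 = -7.70.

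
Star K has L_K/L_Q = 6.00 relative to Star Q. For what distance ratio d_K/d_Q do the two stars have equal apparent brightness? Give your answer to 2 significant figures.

2.4

Equal flux requires L_K/d_K² = L_Q/d_Q², so d_K/d_Q = √(L_K/L_Q)
= √(6.00) = 2.449.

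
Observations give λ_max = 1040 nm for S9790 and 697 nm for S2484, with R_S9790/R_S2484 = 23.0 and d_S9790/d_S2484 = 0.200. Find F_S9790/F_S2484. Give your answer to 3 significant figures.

Wien's law: T_S9790/T_S2484 = λ_S2484/λ_S9790 = 697/1040 = 0.6702.
L_S9790/L_S2484 = (R_S9790/R_S2484)²(T_S9790/T_S2484)⁴ = (23.0)²(0.6702)⁴ = 106.7.
F_S9790/F_S2484 = (L_S9790/L_S2484)/(d_S9790/d_S2484)² = 106.7/(0.200)² = 2668.

2.67×10^3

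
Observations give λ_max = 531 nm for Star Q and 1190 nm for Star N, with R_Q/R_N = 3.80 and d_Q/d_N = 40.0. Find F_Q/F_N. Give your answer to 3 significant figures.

0.228

Wien's law: T_Q/T_N = λ_N/λ_Q = 1190/531 = 2.241.
L_Q/L_N = (R_Q/R_N)²(T_Q/T_N)⁴ = (3.80)²(2.241)⁴ = 364.2.
F_Q/F_N = (L_Q/L_N)/(d_Q/d_N)² = 364.2/(40.0)² = 0.2276.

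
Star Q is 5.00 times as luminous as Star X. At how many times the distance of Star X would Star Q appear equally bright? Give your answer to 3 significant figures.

Equal flux requires L_Q/d_Q² = L_X/d_X², so d_Q/d_X = √(L_Q/L_X)
= √(5.00) = 2.236.

2.24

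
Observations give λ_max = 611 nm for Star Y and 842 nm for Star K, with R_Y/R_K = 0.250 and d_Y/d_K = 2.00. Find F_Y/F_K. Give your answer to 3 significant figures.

Wien's law: T_Y/T_K = λ_K/λ_Y = 842/611 = 1.378.
L_Y/L_K = (R_Y/R_K)²(T_Y/T_K)⁴ = (0.250)²(1.378)⁴ = 0.2254.
F_Y/F_K = (L_Y/L_K)/(d_Y/d_K)² = 0.2254/(2.00)² = 0.05635.

0.0564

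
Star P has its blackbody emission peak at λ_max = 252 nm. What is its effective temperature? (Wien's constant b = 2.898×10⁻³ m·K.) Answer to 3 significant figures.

1.15×10^4 K

T = b/λ_max = 2.898×10⁻³ / (252×10⁻⁹) = 1.150×10^4 K.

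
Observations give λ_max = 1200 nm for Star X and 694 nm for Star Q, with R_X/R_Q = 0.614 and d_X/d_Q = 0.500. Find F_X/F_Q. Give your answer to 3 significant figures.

0.169

Wien's law: T_X/T_Q = λ_Q/λ_X = 694/1200 = 0.5783.
L_X/L_Q = (R_X/R_Q)²(T_X/T_Q)⁴ = (0.614)²(0.5783)⁴ = 0.04217.
F_X/F_Q = (L_X/L_Q)/(d_X/d_Q)² = 0.04217/(0.500)² = 0.1687.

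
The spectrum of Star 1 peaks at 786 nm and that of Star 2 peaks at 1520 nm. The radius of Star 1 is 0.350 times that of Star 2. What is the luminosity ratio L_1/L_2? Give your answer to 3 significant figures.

Wien's law gives T ∝ 1/λ_max, so T_1/T_2 = λ_2/λ_1 = 1520/786 = 1.934.
Then L ∝ R²T⁴ gives L_1/L_2 = (0.350)² × (1.934)⁴ = 0.1225 × 13.99 = 1.713.

1.71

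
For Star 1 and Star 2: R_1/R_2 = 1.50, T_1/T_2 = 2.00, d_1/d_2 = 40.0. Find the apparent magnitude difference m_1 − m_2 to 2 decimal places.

L_1/L_2 = (1.50)²(2.00)⁴ = 36.00.
F_1/F_2 = (L_1/L_2)/(d_1/d_2)² = 36.00/1600 = 0.02250.
m_1 − m_2 = −2.5 log₁₀(0.02250) = 4.12.

4.12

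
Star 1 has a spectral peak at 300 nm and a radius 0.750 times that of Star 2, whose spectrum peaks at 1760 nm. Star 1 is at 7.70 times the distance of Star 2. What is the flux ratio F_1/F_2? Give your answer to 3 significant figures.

11.2

Wien's law: T_1/T_2 = λ_2/λ_1 = 1760/300 = 5.867.
L_1/L_2 = (R_1/R_2)²(T_1/T_2)⁴ = (0.750)²(5.867)⁴ = 666.3.
F_1/F_2 = (L_1/L_2)/(d_1/d_2)² = 666.3/(7.70)² = 11.24.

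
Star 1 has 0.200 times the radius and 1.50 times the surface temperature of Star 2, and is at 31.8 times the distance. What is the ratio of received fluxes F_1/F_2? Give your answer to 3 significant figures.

2.00×10^-4

L_1/L_2 = (R_1/R_2)²(T_1/T_2)⁴ = (0.200)² × (1.50)⁴ = 0.2025.
F_1/F_2 = (L_1/L_2)/(d_1/d_2)² = 0.2025 / (31.8)² = 2.002×10^-4.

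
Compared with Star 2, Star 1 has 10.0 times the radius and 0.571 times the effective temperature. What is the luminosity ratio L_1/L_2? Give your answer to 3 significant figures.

From the Stefan–Boltzmann law, L ∝ R²T⁴, so
L_1/L_2 = (R_1/R_2)² (T_1/T_2)⁴ = (10.0)² × (0.571)⁴ = 100.0 × 0.1063 = 10.63.

10.6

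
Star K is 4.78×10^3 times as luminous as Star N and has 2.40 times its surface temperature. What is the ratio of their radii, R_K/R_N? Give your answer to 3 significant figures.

12.0

L ∝ R²T⁴ gives R ∝ √L / T², so
R_K/R_N = √(4.78×10^3) / (2.40)² = 69.14 / 5.760 = 12.00.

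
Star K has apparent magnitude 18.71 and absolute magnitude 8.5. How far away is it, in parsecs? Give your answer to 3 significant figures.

m − M = 5 log₁₀(d/10 pc)
18.71 − (8.5) = 10.21 = 5 log₁₀(d/10)
d = 10 × 10^(10.21/5) = 10 × 10^2.042 = 1102 pc.

1.10×10^3 pc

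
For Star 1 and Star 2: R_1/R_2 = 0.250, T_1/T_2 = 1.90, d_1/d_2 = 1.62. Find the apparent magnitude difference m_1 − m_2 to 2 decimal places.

1.27

L_1/L_2 = (0.250)²(1.90)⁴ = 0.8145.
F_1/F_2 = (L_1/L_2)/(d_1/d_2)² = 0.8145/2.624 = 0.3104.
m_1 − m_2 = −2.5 log₁₀(0.3104) = 1.27.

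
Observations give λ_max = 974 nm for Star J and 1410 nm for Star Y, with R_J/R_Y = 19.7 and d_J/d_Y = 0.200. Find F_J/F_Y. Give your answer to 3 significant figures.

Wien's law: T_J/T_Y = λ_Y/λ_J = 1410/974 = 1.448.
L_J/L_Y = (R_J/R_Y)²(T_J/T_Y)⁴ = (19.7)²(1.448)⁴ = 1704.
F_J/F_Y = (L_J/L_Y)/(d_J/d_Y)² = 1704/(0.200)² = 4.261×10^4.

4.26×10^4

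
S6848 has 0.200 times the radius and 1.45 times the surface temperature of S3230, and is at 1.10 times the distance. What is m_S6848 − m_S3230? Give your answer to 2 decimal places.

L_S6848/L_S3230 = (0.200)²(1.45)⁴ = 0.1768.
F_S6848/F_S3230 = (L_S6848/L_S3230)/(d_S6848/d_S3230)² = 0.1768/1.210 = 0.1461.
m_S6848 − m_S3230 = −2.5 log₁₀(0.1461) = 2.09.

2.09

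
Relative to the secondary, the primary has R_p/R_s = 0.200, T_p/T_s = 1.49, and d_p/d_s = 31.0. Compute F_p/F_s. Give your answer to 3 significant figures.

L_p/L_s = (R_p/R_s)²(T_p/T_s)⁴ = (0.200)² × (1.49)⁴ = 0.1972.
F_p/F_s = (L_p/L_s)/(d_p/d_s)² = 0.1972 / (31.0)² = 2.052×10^-4.

2.05×10^-4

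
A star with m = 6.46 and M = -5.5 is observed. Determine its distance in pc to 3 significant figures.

2.47×10^3 pc

m − M = 5 log₁₀(d/10 pc)
6.46 − (-5.5) = 11.96 = 5 log₁₀(d/10)
d = 10 × 10^(11.96/5) = 10 × 10^2.392 = 2466 pc.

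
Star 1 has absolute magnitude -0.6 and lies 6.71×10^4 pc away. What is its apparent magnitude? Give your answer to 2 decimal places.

18.53

m = M + 5 log₁₀(d/10 pc) = -0.6 + 5 log₁₀(6.71×10^4/10)
  = -0.6 + 5 × 3.827 = -0.6 + 19.13 = 18.53.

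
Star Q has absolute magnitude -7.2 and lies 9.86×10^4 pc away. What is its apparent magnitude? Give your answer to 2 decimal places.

12.77

m = M + 5 log₁₀(d/10 pc) = -7.2 + 5 log₁₀(9.86×10^4/10)
  = -7.2 + 5 × 3.994 = -7.2 + 19.97 = 12.77.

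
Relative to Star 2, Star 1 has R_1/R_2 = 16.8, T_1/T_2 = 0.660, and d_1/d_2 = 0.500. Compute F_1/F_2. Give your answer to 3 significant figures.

214

L_1/L_2 = (R_1/R_2)²(T_1/T_2)⁴ = (16.8)² × (0.660)⁴ = 53.55.
F_1/F_2 = (L_1/L_2)/(d_1/d_2)² = 53.55 / (0.500)² = 214.2.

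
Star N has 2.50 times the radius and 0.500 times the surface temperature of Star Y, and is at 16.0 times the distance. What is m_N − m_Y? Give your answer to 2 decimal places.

7.04

L_N/L_Y = (2.50)²(0.500)⁴ = 0.3906.
F_N/F_Y = (L_N/L_Y)/(d_N/d_Y)² = 0.3906/256.0 = 0.001526.
m_N − m_Y = −2.5 log₁₀(0.001526) = 7.04.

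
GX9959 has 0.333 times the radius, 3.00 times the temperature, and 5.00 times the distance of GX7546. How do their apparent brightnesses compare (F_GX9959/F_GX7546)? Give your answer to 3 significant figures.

0.359

L_GX9959/L_GX7546 = (R_GX9959/R_GX7546)²(T_GX9959/T_GX7546)⁴ = (0.333)² × (3.00)⁴ = 8.982.
F_GX9959/F_GX7546 = (L_GX9959/L_GX7546)/(d_GX9959/d_GX7546)² = 8.982 / (5.00)² = 0.3593.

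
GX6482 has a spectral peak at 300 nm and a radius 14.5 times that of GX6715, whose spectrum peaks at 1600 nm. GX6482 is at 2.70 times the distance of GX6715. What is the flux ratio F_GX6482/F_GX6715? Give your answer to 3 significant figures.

Wien's law: T_GX6482/T_GX6715 = λ_GX6715/λ_GX6482 = 1600/300 = 5.333.
L_GX6482/L_GX6715 = (R_GX6482/R_GX6715)²(T_GX6482/T_GX6715)⁴ = (14.5)²(5.333)⁴ = 1.701×10^5.
F_GX6482/F_GX6715 = (L_GX6482/L_GX6715)/(d_GX6482/d_GX6715)² = 1.701×10^5/(2.70)² = 2.333×10^4.

2.33×10^4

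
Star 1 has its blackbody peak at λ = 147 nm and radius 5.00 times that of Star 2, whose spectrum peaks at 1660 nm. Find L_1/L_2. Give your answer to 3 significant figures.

Wien's law gives T ∝ 1/λ_max, so T_1/T_2 = λ_2/λ_1 = 1660/147 = 11.29.
Then L ∝ R²T⁴ gives L_1/L_2 = (5.00)² × (11.29)⁴ = 25.00 × 1.626×10^4 = 4.065×10^5.

4.07×10^5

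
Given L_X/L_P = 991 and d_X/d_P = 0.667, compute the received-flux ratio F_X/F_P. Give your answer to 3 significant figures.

F = L/(4πd²), so F_X/F_P = (L_X/L_P) / (d_X/d_P)²
= 991 / (0.667)² = 991 / 0.4449 = 2228.

2.23×10^3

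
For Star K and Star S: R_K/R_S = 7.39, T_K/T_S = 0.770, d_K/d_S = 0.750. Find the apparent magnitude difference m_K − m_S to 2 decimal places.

L_K/L_S = (7.39)²(0.770)⁴ = 19.20.
F_K/F_S = (L_K/L_S)/(d_K/d_S)² = 19.20/0.5625 = 34.13.
m_K − m_S = −2.5 log₁₀(34.13) = -3.83.

-3.83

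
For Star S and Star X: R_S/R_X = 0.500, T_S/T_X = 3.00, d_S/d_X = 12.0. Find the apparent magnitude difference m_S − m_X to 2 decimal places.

L_S/L_X = (0.500)²(3.00)⁴ = 20.25.
F_S/F_X = (L_S/L_X)/(d_S/d_X)² = 20.25/144.0 = 0.1406.
m_S − m_X = −2.5 log₁₀(0.1406) = 2.13.

2.13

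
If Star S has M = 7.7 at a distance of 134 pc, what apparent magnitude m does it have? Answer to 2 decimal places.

13.34

m = M + 5 log₁₀(d/10 pc) = 7.7 + 5 log₁₀(134/10)
  = 7.7 + 5 × 1.127 = 7.7 + 5.64 = 13.34.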